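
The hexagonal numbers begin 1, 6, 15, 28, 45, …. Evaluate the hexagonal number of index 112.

24976

The 112th hexagonal number is n(2n−1) with n = 112.
112·(2·112 − 1) = 112·223 = 24976.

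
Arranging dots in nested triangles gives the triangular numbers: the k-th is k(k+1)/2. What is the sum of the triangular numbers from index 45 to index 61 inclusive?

Σ i(i+1)/2 = (Σi² + Σi) / 2 over i = 45..61.
Σi = 1891 − 990 = 901 and Σi² = 77531 − 29370 = 48161.
(1·48161 + 1·901) / 2 = 49062/2 = 24531.

24531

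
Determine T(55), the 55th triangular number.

1540

The 55th triangular number is n(n+1)/2 with n = 55.
55·56/2 = 3080/2 = 1540.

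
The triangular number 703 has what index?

Set n(n+1)/2 = 703, giving n² + n − 1406 = 0.
The discriminant is 1 + 8·703 = 5625, and √5625 = 75.
So n = (-1 + 75) / 2 = 74/2 = 37.

37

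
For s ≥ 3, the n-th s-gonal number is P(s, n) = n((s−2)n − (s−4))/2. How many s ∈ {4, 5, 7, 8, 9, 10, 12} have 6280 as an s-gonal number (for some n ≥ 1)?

s = 4: P(4, 79) = 6241 and P(4, 80) = 6400; 6280 is not s-gonal.
s = 5: P(5, 64) = 6112 and P(5, 65) = 6305; 6280 is not s-gonal.
s = 7: P(7, 50) = 6175 and P(7, 51) = 6426; 6280 is not s-gonal.
s = 8: P(8, 46) = 6256 and P(8, 47) = 6533; 6280 is not s-gonal.
s = 9: P(9, 42) = 6069 and P(9, 43) = 6364; 6280 is not s-gonal.
s = 10: P(10, 40) = 6280. ✓
s = 12: P(12, 35) = 5985 and P(12, 36) = 6336; 6280 is not s-gonal.
Hits: s ∈ {10} → 1.

1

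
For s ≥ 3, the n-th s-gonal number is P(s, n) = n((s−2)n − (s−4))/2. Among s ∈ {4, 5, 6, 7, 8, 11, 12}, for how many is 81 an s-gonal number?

2

s = 4: P(4, 9) = 81. ✓
s = 5: P(5, 7) = 70 and P(5, 8) = 92; 81 is not s-gonal.
s = 6: P(6, 6) = 66 and P(6, 7) = 91; 81 is not s-gonal.
s = 7: P(7, 6) = 81. ✓
s = 8: P(8, 5) = 65 and P(8, 6) = 96; 81 is not s-gonal.
s = 11: P(11, 4) = 58 and P(11, 5) = 95; 81 is not s-gonal.
s = 12: P(12, 4) = 64 and P(12, 5) = 105; 81 is not s-gonal.
Hits: s ∈ {4, 7} → 2.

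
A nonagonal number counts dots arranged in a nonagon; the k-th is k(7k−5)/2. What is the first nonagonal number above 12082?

Solve n(7n−5)/2 > 12082 for integer n.
The largest n with value ≤ 12082 is 59 (since 12036 ≤ 12082 < 12450), so the first above is n = 60, value 12450.

12450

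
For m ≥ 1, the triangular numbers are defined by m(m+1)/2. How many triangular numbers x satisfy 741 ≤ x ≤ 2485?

The n-th triangular number is n(n+1)/2.
Smallest index with value ≥ 741: n = 38 (giving 741).
Largest index with value ≤ 2485: n = 70 (giving 2485).
Indices 38 through 70: 33 terms.

33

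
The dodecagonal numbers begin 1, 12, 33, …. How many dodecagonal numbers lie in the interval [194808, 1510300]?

The n-th dodecagonal number is n(5n−4).
Smallest index with value ≥ 194808: n = 198 (giving 195228).
Largest index with value ≤ 1510300: n = 550 (giving 1510300).
Indices 198 through 550: 353 terms.

353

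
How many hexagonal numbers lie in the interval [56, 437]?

10

The n-th hexagonal number is n(2n−1).
Smallest index with value ≥ 56: n = 6 (giving 66).
Largest index with value ≤ 437: n = 15 (giving 435).
Indices 6 through 15: 10 terms.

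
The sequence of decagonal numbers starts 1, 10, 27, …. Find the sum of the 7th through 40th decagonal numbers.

Σ i(4i−3) = 4Σi² − 3Σi over i = 7..40.
Σi = 820 − 21 = 799 and Σi² = 22140 − 91 = 22049.
4·22049 − 3·799 = 85799.

85799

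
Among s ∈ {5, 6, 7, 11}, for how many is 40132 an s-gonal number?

1

s = 5: P(5, 163) = 39772 and P(5, 164) = 40262; 40132 is not s-gonal.
s = 6: P(6, 141) = 39621 and P(6, 142) = 40186; 40132 is not s-gonal.
s = 7: P(7, 127) = 40132. ✓
s = 11: P(11, 94) = 39433 and P(11, 95) = 40280; 40132 is not s-gonal.
Hits: s ∈ {7} → 1.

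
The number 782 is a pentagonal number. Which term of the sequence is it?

Set n(3n−1)/2 = 782, giving 3n² − n − 1564 = 0.
So n = (1 + 137) / 6 = 138/6 = 23.

23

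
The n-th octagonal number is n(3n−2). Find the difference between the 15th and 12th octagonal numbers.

237

15·(3·15 − 2) = 645 and 12·(3·12 − 2) = 408.
Difference: 645 − 408 = 237.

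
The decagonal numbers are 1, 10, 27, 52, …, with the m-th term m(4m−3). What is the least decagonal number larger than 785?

Solve n(4n−3) > 785 for integer n.
The largest n with value ≤ 785 is 14 (since 742 ≤ 785 < 855), so the first above is n = 15, value 855.

855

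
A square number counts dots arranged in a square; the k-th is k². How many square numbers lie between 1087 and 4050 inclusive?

31

The n-th square number is n².
Smallest index with value ≥ 1087: n = 33 (giving 1089).
Largest index with value ≤ 4050: n = 63 (giving 3969).
Indices 33 through 63: 31 terms.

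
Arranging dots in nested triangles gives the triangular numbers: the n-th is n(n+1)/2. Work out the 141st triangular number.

10011

The 141st triangular number is n(n+1)/2 with n = 141.
141·142/2 = 20022/2 = 10011.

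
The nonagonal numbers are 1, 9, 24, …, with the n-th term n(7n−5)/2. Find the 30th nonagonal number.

3075

The 30th nonagonal number is n(7n−5)/2 with n = 30.
30·(7·30 − 5)/2 = 30·205/2 = 3075.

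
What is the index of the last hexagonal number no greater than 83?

6

Solve n(2n−1) ≤ 83 for integer n.
n = 6 gives 66 ≤ 83, while n = 7 gives 91 > 83; so the answer is index 6.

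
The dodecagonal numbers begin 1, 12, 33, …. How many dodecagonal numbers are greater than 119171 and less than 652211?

The n-th dodecagonal number is n(5n−4).
Smallest index with value > 119171: n = 155 (giving 119505).
Largest index with value < 652211: n = 361 (giving 650161).
Indices 155 through 361: 207 terms.

207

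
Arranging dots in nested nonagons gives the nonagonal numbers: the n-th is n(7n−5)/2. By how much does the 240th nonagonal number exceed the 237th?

240·(7·240 − 5)/2 = 201000 and 237·(7·237 − 5)/2 = 195999.
Difference: 201000 − 195999 = 5001.

5001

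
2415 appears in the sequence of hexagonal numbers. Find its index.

Set n(2n−1) = 2415, giving 2n² − n − 2415 = 0.
So n = (1 + 139) / 4 = 140/4 = 35.

35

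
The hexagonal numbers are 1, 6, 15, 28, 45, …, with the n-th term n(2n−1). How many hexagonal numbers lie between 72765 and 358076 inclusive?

The n-th hexagonal number is n(2n−1).
Smallest index with value ≥ 72765: n = 191 (giving 72771).
Largest index with value ≤ 358076: n = 423 (giving 357435).
Indices 191 through 423: 233 terms.

233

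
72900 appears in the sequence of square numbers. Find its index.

We need n² = 72900, so n = √72900 = 270.
Check: 270² = 72900. ✓

270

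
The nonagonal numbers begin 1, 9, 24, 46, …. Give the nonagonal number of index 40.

5500

The 40th nonagonal number is n(7n−5)/2 with n = 40.
40·(7·40 − 5)/2 = 40·275/2 = 5500.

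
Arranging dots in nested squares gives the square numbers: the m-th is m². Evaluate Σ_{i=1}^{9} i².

Σ_{i=1}^{9} i² = 9·10·19/6 = 285.

285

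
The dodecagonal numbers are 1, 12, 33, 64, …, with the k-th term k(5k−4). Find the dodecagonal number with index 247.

The 247th dodecagonal number is n(5n−4) with n = 247.
247·(5·247 − 4) = 247·1231 = 304057.

304057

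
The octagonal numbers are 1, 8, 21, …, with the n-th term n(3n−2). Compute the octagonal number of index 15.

15·(3·15 − 2) = 15·43 = 645.

645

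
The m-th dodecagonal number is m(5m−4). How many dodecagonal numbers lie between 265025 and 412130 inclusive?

57

The n-th dodecagonal number is n(5n−4).
Smallest index with value ≥ 265025: n = 231 (giving 265881).
Largest index with value ≤ 412130: n = 287 (giving 410697).
Indices 231 through 287: 57 terms.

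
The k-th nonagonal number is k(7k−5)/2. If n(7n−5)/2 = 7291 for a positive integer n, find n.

46

Set n(7n−5)/2 = 7291, giving 7n² − 5n − 14582 = 0.
So n = (5 + 639) / 14 = 644/14 = 46.
Check: 46·(7·46 − 5)/2 = 7291. ✓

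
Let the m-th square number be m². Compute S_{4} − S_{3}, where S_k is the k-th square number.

n² − (n−1)² = 2n − 1, so 4² − 3² = 2·4 − 1 = 7.

7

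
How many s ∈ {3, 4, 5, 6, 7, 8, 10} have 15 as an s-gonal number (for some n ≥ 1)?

2

s = 3: P(3, 5) = 15. ✓
s = 4: P(4, 3) = 9 and P(4, 4) = 16; 15 is not s-gonal.
s = 5: P(5, 3) = 12 and P(5, 4) = 22; 15 is not s-gonal.
s = 6: P(6, 3) = 15. ✓
s = 7: P(7, 2) = 7 and P(7, 3) = 18; 15 is not s-gonal.
s = 8: P(8, 2) = 8 and P(8, 3) = 21; 15 is not s-gonal.
s = 10: P(10, 2) = 10 and P(10, 3) = 27; 15 is not s-gonal.
Hits: s ∈ {3, 6} → 2.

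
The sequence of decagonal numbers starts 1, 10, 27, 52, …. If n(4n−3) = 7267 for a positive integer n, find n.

43

Set n(4n−3) = 7267, giving 4n² − 3n − 7267 = 0.
So n = (3 + 341) / 8 = 344/8 = 43.
Check: 43·(4·43 − 3) = 7267. ✓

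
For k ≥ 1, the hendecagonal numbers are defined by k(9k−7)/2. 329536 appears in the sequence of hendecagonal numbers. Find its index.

Set n(9n−7)/2 = 329536, giving 9n² − 7n − 659072 = 0.
The discriminant is 49 + 72·329536 = 23726641, and √23726641 = 4871.
So n = (7 + 4871) / 18 = 4878/18 = 271.
Check: 271·(9·271 − 7)/2 = 329536. ✓

271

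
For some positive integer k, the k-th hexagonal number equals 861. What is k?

Set n(2n−1) = 861, giving 2n² − n − 861 = 0.
So n = (1 + 83) / 4 = 84/4 = 21.
Check: 21·(2·21 − 1) = 861. ✓

21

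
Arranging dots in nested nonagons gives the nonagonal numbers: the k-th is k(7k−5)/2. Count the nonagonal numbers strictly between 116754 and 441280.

The n-th nonagonal number is n(7n−5)/2.
Smallest index with value > 116754: n = 184 (giving 118036).
Largest index with value < 441280: n = 355 (giving 440200).
Indices 184 through 355: 172 terms.

172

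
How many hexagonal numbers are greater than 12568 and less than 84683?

127

The n-th hexagonal number is n(2n−1).
Smallest index with value > 12568: n = 80 (giving 12720).
Largest index with value < 84683: n = 206 (giving 84666).
Indices 80 through 206: 127 terms.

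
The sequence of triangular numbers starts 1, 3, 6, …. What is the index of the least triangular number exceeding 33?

8

Solve n(n+1)/2 > 33 for integer n.
The largest n with value ≤ 33 is 7 (since 28 ≤ 33 < 36), so the first above is n = 8, value 36.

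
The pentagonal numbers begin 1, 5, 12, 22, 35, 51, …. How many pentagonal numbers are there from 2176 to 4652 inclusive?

17

The n-th pentagonal number is n(3n−1)/2.
Smallest index with value ≥ 2176: n = 39 (giving 2262).
Largest index with value ≤ 4652: n = 55 (giving 4510).
Indices 39 through 55: 17 terms.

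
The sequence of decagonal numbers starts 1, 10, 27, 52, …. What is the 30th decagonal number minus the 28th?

458

30·(4·30 − 3) = 3510 and 28·(4·28 − 3) = 3052.
Difference: 3510 − 3052 = 458.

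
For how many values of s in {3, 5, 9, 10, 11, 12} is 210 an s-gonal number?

s = 3: P(3, 20) = 210. ✓
s = 5: P(5, 12) = 210. ✓
s = 9: P(9, 8) = 204 and P(9, 9) = 261; 210 is not s-gonal.
s = 10: P(10, 7) = 175 and P(10, 8) = 232; 210 is not s-gonal.
s = 11: P(11, 7) = 196 and P(11, 8) = 260; 210 is not s-gonal.
s = 12: P(12, 6) = 156 and P(12, 7) = 217; 210 is not s-gonal.
Hits: s ∈ {3, 5} → 2.

2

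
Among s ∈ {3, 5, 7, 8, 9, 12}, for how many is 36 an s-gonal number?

s = 3: P(3, 8) = 36. ✓
s = 5: P(5, 5) = 35 and P(5, 6) = 51; 36 is not s-gonal.
s = 7: P(7, 4) = 34 and P(7, 5) = 55; 36 is not s-gonal.
s = 8: P(8, 3) = 21 and P(8, 4) = 40; 36 is not s-gonal.
s = 9: P(9, 3) = 24 and P(9, 4) = 46; 36 is not s-gonal.
s = 12: P(12, 3) = 33 and P(12, 4) = 64; 36 is not s-gonal.
Hits: s ∈ {3} → 1.

1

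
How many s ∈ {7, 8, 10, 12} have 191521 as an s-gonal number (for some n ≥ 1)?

s = 7: P(7, 277) = 191407 and P(7, 278) = 192793; 191521 is not s-gonal.
s = 8: P(8, 253) = 191521. ✓
s = 10: P(10, 219) = 191187 and P(10, 220) = 192940; 191521 is not s-gonal.
s = 12: P(12, 196) = 191296 and P(12, 197) = 193257; 191521 is not s-gonal.
Hits: s ∈ {8} → 1.

1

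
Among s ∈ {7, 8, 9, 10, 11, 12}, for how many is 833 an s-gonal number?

2

s = 7: P(7, 18) = 783 and P(7, 19) = 874; 833 is not s-gonal.
s = 8: P(8, 17) = 833. ✓
s = 9: P(9, 15) = 750 and P(9, 16) = 856; 833 is not s-gonal.
s = 10: P(10, 14) = 742 and P(10, 15) = 855; 833 is not s-gonal.
s = 11: P(11, 14) = 833. ✓
s = 12: P(12, 13) = 793 and P(12, 14) = 924; 833 is not s-gonal.
Hits: s ∈ {8, 11} → 2.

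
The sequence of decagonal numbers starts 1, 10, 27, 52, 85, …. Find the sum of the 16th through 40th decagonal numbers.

81500

Σ i(4i−3) = 4Σi² − 3Σi over i = 16..40.
Σi = 820 − 120 = 700 and Σi² = 22140 − 1240 = 20900.
4·20900 − 3·700 = 81500.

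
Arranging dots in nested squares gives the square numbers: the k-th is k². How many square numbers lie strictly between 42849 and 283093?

The n-th square number is n².
Smallest index with value > 42849: n = 208 (giving 43264).
Largest index with value < 283093: n = 532 (giving 283024).
Indices 208 through 532: 325 terms.

325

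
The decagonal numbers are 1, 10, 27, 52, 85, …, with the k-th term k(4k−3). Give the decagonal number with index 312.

The 312th decagonal number is n(4n−3) with n = 312.
312·(4·312 − 3) = 312·1245 = 388440.

388440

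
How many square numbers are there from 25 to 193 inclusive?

The n-th square number is n².
Smallest index with value ≥ 25: n = 5 (giving 25).
Largest index with value ≤ 193: n = 13 (giving 169).
Indices 5 through 13: 9 terms.

9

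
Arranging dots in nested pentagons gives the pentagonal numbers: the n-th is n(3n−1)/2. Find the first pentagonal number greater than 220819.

Solve n(3n−1)/2 > 220819 for integer n.
The largest n with value ≤ 220819 is 383 (since 219842 ≤ 220819 < 220992), so the first above is n = 384, value 220992.

220992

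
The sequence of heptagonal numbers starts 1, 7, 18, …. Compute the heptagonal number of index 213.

213·(5·213 − 3)/2 = 213·1062/2 = 213·531 = 113103.

113103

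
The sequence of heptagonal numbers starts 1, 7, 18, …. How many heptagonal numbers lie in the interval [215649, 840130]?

287

The n-th heptagonal number is n(5n−3)/2.
Smallest index with value ≥ 215649: n = 294 (giving 215649).
Largest index with value ≤ 840130: n = 580 (giving 840130).
Indices 294 through 580: 287 terms.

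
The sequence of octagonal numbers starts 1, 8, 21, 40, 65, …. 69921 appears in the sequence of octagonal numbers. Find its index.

153

Set n(3n−2) = 69921, giving 3n² − 2n − 69921 = 0.
The discriminant is 4 + 12·69921 = 839056, and √839056 = 916.
So n = (2 + 916) / 6 = 918/6 = 153.
Check: 153·(3·153 − 2) = 69921. ✓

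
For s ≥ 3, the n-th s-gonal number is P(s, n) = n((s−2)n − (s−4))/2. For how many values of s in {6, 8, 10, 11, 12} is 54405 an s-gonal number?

2

s = 6: P(6, 165) = 54285 and P(6, 166) = 54946; 54405 is not s-gonal.
s = 8: P(8, 135) = 54405. ✓
s = 10: P(10, 117) = 54405. ✓
s = 11: P(11, 110) = 54065 and P(11, 111) = 55056; 54405 is not s-gonal.
s = 12: P(12, 104) = 53664 and P(12, 105) = 54705; 54405 is not s-gonal.
Hits: s ∈ {8, 10} → 2.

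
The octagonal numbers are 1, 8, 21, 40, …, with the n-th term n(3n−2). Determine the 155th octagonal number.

The 155th octagonal number is n(3n−2) with n = 155.
155·(3·155 − 2) = 155·463 = 71765.

71765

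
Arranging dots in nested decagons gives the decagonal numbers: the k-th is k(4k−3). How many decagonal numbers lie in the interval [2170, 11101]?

The n-th decagonal number is n(4n−3).
Smallest index with value ≥ 2170: n = 24 (giving 2232).
Largest index with value ≤ 11101: n = 53 (giving 11077).
Indices 24 through 53: 30 terms.

30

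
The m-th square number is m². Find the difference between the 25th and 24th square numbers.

n² − (n−1)² = 2n − 1, so 25² − 24² = 2·25 − 1 = 49.

49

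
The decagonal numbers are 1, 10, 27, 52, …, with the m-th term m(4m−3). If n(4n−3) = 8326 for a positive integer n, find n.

46

Set n(4n−3) = 8326, giving 4n² − 3n − 8326 = 0.
The discriminant is 9 + 16·8326 = 133225, and √133225 = 365.
So n = (3 + 365) / 8 = 368/8 = 46.
Check: 46·(4·46 − 3) = 8326. ✓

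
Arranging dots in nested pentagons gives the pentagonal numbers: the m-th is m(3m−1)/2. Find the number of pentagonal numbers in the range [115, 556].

11

The n-th pentagonal number is n(3n−1)/2.
Smallest index with value ≥ 115: n = 9 (giving 117).
Largest index with value ≤ 556: n = 19 (giving 532).
Indices 9 through 19: 11 terms.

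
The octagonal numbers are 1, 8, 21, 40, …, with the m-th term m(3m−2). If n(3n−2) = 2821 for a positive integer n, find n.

Set n(3n−2) = 2821, giving 3n² − 2n − 2821 = 0.
The discriminant is 4 + 12·2821 = 33856, and √33856 = 184.
So n = (2 + 184) / 6 = 186/6 = 31.

31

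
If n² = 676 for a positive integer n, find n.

We need n² = 676, so n = √676 = 26.

26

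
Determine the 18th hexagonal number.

630

The 18th hexagonal number is n(2n−1) with n = 18.
18·(2·18 − 1) = 18·35 = 630.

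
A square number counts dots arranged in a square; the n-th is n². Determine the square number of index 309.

95481

The 309th square number is n² with n = 309.
309² = 95481.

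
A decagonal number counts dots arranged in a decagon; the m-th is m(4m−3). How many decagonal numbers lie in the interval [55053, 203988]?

The n-th decagonal number is n(4n−3).
Smallest index with value ≥ 55053: n = 118 (giving 55342).
Largest index with value ≤ 203988: n = 226 (giving 203626).
Indices 118 through 226: 109 terms.

109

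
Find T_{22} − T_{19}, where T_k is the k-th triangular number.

22·23/2 = 253 and 19·20/2 = 190.
Difference: 253 − 190 = 63.

63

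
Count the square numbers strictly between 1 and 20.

3

The n-th square number is n².
Smallest index with value > 1: n = 2 (giving 4).
Largest index with value < 20: n = 4 (giving 16).
Indices 2 through 4: 3 terms.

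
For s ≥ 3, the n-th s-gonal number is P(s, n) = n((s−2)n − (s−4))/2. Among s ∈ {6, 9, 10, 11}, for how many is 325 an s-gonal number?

2

s = 6: P(6, 13) = 325. ✓
s = 9: P(9, 10) = 325. ✓
s = 10: P(10, 9) = 297 and P(10, 10) = 370; 325 is not s-gonal.
s = 11: P(11, 8) = 260 and P(11, 9) = 333; 325 is not s-gonal.
Hits: s ∈ {6, 9} → 2.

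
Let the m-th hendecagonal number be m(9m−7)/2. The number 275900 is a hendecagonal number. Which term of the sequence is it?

248

Set n(9n−7)/2 = 275900, giving 9n² − 7n − 551800 = 0.
The discriminant is 49 + 72·275900 = 19864849, and √19864849 = 4457.
So n = (7 + 4457) / 18 = 4464/18 = 248.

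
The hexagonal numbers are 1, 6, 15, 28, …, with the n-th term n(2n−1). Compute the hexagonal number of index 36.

2556

36·(2·36 − 1) = 36·71 = 2556.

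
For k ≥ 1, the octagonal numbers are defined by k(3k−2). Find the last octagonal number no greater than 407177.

405536

Solve n(3n−2) ≤ 407177 for integer n.
n = 368 gives 405536 ≤ 407177, while n = 369 gives 407745 > 407177; so the answer is 405536.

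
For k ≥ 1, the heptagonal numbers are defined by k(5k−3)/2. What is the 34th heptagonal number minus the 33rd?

Consecutive heptagonal numbers differ by 5n − 4: here 5·34 − 4 = 166.

166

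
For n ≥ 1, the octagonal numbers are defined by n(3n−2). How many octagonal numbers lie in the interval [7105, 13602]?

19

The n-th octagonal number is n(3n−2).
Smallest index with value ≥ 7105: n = 49 (giving 7105).
Largest index with value ≤ 13602: n = 67 (giving 13333).
Indices 49 through 67: 19 terms.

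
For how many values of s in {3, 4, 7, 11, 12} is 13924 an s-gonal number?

1

s = 3: P(3, 166) = 13861 and P(3, 167) = 14028; 13924 is not s-gonal.
s = 4: P(4, 118) = 13924. ✓
s = 7: P(7, 74) = 13579 and P(7, 75) = 13950; 13924 is not s-gonal.
s = 11: P(11, 56) = 13916 and P(11, 57) = 14421; 13924 is not s-gonal.
s = 12: P(12, 53) = 13833 and P(12, 54) = 14364; 13924 is not s-gonal.
Hits: s ∈ {4} → 1.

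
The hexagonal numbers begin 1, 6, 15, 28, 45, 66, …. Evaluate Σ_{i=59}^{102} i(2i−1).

Σ i(2i−1) = 2Σi² − Σi over i = 59..102.
Σi = 5253 − 1711 = 3542 and Σi² = 358955 − 66729 = 292226.
2·292226 − 1·3542 = 580910.

580910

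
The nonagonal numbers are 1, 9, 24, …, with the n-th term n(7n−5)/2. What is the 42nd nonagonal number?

6069

The 42nd nonagonal number is n(7n−5)/2 with n = 42.
42·(7·42 − 5)/2 = 42·289/2 = 6069.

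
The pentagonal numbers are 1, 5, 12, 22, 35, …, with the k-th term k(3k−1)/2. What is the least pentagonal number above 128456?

Solve n(3n−1)/2 > 128456 for integer n.
The largest n with value ≤ 128456 is 292 (since 127750 ≤ 128456 < 128627), so the first above is n = 293, value 128627.

128627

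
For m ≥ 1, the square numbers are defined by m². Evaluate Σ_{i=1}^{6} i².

91

Σ_{i=1}^{6} i² = 6·7·13/6 = 91.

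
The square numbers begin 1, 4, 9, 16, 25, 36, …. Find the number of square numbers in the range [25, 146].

The n-th square number is n².
Smallest index with value ≥ 25: n = 5 (giving 25).
Largest index with value ≤ 146: n = 12 (giving 144).
Indices 5 through 12: 8 terms.

8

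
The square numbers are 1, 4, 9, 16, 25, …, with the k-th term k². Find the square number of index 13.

169

The 13th square number is n² with n = 13.
13² = 169.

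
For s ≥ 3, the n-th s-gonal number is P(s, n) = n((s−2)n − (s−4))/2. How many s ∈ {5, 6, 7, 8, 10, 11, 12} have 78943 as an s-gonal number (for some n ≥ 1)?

s = 5: P(5, 229) = 78547 and P(5, 230) = 79235; 78943 is not s-gonal.
s = 6: P(6, 198) = 78210 and P(6, 199) = 79003; 78943 is not s-gonal.
s = 7: P(7, 178) = 78943. ✓
s = 8: P(8, 162) = 78408 and P(8, 163) = 79381; 78943 is not s-gonal.
s = 10: P(10, 140) = 77980 and P(10, 141) = 79101; 78943 is not s-gonal.
s = 11: P(11, 132) = 77946 and P(11, 133) = 79135; 78943 is not s-gonal.
s = 12: P(12, 126) = 78876 and P(12, 127) = 80137; 78943 is not s-gonal.
Hits: s ∈ {7} → 1.

1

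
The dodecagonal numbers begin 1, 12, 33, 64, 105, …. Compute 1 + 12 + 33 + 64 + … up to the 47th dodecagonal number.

Σ i(5i−4) = 5Σi² − 4Σi over i = 1..47.
Σi = 1128 and Σi² = 35720.
5·35720 − 4·1128 = 174088.

174088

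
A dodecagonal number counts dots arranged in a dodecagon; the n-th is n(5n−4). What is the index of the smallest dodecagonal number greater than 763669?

392

Solve n(5n−4) > 763669 for integer n.
The largest n with value ≤ 763669 is 391 (since 762841 ≤ 763669 < 766752), so the first above is n = 392, value 766752.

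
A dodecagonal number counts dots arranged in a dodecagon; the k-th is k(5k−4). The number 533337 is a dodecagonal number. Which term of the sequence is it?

327

Set n(5n−4) = 533337, giving 5n² − 4n − 533337 = 0.
The discriminant is 16 + 20·533337 = 10666756, and √10666756 = 3266.
So n = (4 + 3266) / 10 = 3270/10 = 327.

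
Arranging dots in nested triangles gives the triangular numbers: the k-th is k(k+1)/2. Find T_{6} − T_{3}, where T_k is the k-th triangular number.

15

6·7/2 = 21 and 3·4/2 = 6.
Difference: 21 − 6 = 15.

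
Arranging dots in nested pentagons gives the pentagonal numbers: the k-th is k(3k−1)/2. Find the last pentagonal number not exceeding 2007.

Solve n(3n−1)/2 ≤ 2007 for integer n.
n = 36 gives 1926 ≤ 2007, while n = 37 gives 2035 > 2007; so the answer is 1926.

1926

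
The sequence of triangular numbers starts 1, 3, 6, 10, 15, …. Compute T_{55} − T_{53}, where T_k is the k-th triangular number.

55·56/2 = 1540 and 53·54/2 = 1431.
Difference: 1540 − 1431 = 109.

109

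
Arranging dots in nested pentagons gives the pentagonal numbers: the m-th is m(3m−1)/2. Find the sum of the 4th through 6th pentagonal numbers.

Σ i(3i−1)/2 = (3Σi² − Σi) / 2 over i = 4..6.
Σi = 21 − 6 = 15 and Σi² = 91 − 14 = 77.
(3·77 − 1·15) / 2 = 216/2 = 108.

108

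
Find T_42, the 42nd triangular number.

903

42·43/2 = 1806/2 = 903.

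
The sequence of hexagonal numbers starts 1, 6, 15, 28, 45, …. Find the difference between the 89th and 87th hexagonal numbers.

89·(2·89 − 1) = 15753 and 87·(2·87 − 1) = 15051.
Difference: 15753 − 15051 = 702.

702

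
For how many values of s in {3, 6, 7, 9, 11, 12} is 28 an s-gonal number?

s = 3: P(3, 7) = 28. ✓
s = 6: P(6, 4) = 28. ✓
s = 7: P(7, 3) = 18 and P(7, 4) = 34; 28 is not s-gonal.
s = 9: P(9, 3) = 24 and P(9, 4) = 46; 28 is not s-gonal.
s = 11: P(11, 2) = 11 and P(11, 3) = 30; 28 is not s-gonal.
s = 12: P(12, 2) = 12 and P(12, 3) = 33; 28 is not s-gonal.
Hits: s ∈ {3, 6} → 2.

2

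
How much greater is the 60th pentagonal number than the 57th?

60·(3·60 − 1)/2 = 5370 and 57·(3·57 − 1)/2 = 4845.
Difference: 5370 − 4845 = 525.

525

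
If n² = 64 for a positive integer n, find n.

8

We need n² = 64, so n = √64 = 8.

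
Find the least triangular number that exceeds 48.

55

Solve n(n+1)/2 > 48 for integer n.
The largest n with value ≤ 48 is 9 (since 45 ≤ 48 < 55), so the first above is n = 10, value 55.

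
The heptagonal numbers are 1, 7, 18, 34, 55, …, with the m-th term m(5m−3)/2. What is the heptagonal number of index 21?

1071

The 21st heptagonal number is n(5n−3)/2 with n = 21.
21·(5·21 − 3)/2 = 21·102/2 = 21·51 = 1071.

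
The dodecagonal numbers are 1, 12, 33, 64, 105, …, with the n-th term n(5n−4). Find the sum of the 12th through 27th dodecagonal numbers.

30872

Σ i(5i−4) = 5Σi² − 4Σi over i = 12..27.
Σi = 378 − 66 = 312 and Σi² = 6930 − 506 = 6424.
5·6424 − 4·312 = 30872.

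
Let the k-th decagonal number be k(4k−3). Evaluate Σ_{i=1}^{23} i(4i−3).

Σ i(4i−3) = 4Σi² − 3Σi over i = 1..23.
Σi = 276 and Σi² = 4324.
4·4324 − 3·276 = 16468.

16468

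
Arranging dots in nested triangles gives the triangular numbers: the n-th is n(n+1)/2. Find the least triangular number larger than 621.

630

Solve n(n+1)/2 > 621 for integer n.
The largest n with value ≤ 621 is 34 (since 595 ≤ 621 < 630), so the first above is n = 35, value 630.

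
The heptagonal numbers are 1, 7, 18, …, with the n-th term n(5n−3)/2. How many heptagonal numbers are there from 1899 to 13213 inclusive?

The n-th heptagonal number is n(5n−3)/2.
Smallest index with value ≥ 1899: n = 28 (giving 1918).
Largest index with value ≤ 13213: n = 73 (giving 13213).
Indices 28 through 73: 46 terms.

46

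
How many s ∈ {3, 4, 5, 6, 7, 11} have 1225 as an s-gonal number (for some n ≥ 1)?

3

s = 3: P(3, 49) = 1225. ✓
s = 4: P(4, 35) = 1225. ✓
s = 5: P(5, 28) = 1162 and P(5, 29) = 1247; 1225 is not s-gonal.
s = 6: P(6, 25) = 1225. ✓
s = 7: P(7, 22) = 1177 and P(7, 23) = 1288; 1225 is not s-gonal.
s = 11: P(11, 16) = 1096 and P(11, 17) = 1241; 1225 is not s-gonal.
Hits: s ∈ {3, 4, 6} → 3.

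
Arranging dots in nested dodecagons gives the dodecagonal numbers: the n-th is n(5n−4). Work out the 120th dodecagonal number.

The 120th dodecagonal number is n(5n−4) with n = 120.
120·(5·120 − 4) = 120·596 = 71520.

71520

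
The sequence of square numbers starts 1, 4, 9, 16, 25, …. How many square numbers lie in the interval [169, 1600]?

28

The n-th square number is n².
Smallest index with value ≥ 169: n = 13 (giving 169).
Largest index with value ≤ 1600: n = 40 (giving 1600).
Indices 13 through 40: 28 terms.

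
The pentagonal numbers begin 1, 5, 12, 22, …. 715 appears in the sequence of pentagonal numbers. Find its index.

Set n(3n−1)/2 = 715, giving 3n² − n − 1430 = 0.
The discriminant is 1 + 24·715 = 17161, and √17161 = 131.
So n = (1 + 131) / 6 = 132/6 = 22.

22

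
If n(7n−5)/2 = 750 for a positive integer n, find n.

Set n(7n−5)/2 = 750, giving 7n² − 5n − 1500 = 0.
The discriminant is 25 + 56·750 = 42025, and √42025 = 205.
So n = (5 + 205) / 14 = 210/14 = 15.
Check: 15·(7·15 − 5)/2 = 750. ✓

15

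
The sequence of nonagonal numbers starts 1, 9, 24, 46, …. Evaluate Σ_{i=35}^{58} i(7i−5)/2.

Σ i(7i−5)/2 = (7Σi² − 5Σi) / 2 over i = 35..58.
Σi = 1711 − 595 = 1116 and Σi² = 66729 − 13685 = 53044.
(7·53044 − 5·1116) / 2 = 365728/2 = 182864.

182864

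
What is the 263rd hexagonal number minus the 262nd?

Consecutive hexagonal numbers differ by 4n − 3: here 4·263 − 3 = 1049.

1049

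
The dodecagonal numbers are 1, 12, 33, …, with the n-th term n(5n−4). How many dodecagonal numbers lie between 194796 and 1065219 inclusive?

264

The n-th dodecagonal number is n(5n−4).
Smallest index with value ≥ 194796: n = 198 (giving 195228).
Largest index with value ≤ 1065219: n = 461 (giving 1060761).
Indices 198 through 461: 264 terms.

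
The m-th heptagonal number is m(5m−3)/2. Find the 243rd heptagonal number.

147258

243·(5·243 − 3)/2 = 243·1212/2 = 243·606 = 147258.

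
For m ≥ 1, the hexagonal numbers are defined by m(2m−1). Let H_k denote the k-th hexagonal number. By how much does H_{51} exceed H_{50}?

201

Consecutive hexagonal numbers differ by 4n − 3: here 4·51 − 3 = 201.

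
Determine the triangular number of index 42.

The 42nd triangular number is n(n+1)/2 with n = 42.
42·43/2 = 1806/2 = 903.

903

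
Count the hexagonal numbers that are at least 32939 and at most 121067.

118

The n-th hexagonal number is n(2n−1).
Smallest index with value ≥ 32939: n = 129 (giving 33153).
Largest index with value ≤ 121067: n = 246 (giving 120786).
Indices 129 through 246: 118 terms.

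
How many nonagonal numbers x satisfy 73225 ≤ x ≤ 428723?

The n-th nonagonal number is n(7n−5)/2.
Smallest index with value ≥ 73225: n = 145 (giving 73225).
Largest index with value ≤ 428723: n = 350 (giving 427875).
Indices 145 through 350: 206 terms.

206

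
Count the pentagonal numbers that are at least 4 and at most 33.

3

The n-th pentagonal number is n(3n−1)/2.
Smallest index with value ≥ 4: n = 2 (giving 5).
Largest index with value ≤ 33: n = 4 (giving 22).
Indices 2 through 4: 3 terms.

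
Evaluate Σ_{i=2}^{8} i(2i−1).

371

Σ i(2i−1) = 2Σi² − Σi over i = 2..8.
Σi = 36 − 1 = 35 and Σi² = 204 − 1 = 203.
2·203 − 1·35 = 371.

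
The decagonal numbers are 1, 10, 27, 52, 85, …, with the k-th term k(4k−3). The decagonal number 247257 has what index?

Set n(4n−3) = 247257, giving 4n² − 3n − 247257 = 0.
The discriminant is 9 + 16·247257 = 3956121, and √3956121 = 1989.
So n = (3 + 1989) / 8 = 1992/8 = 249.
Check: 249·(4·249 − 3) = 247257. ✓

249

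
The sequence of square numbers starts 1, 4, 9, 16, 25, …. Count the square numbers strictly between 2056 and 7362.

The n-th square number is n².
Smallest index with value > 2056: n = 46 (giving 2116).
Largest index with value < 7362: n = 85 (giving 7225).
Indices 46 through 85: 40 terms.

40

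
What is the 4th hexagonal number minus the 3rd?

13

Consecutive hexagonal numbers differ by 4n − 3: here 4·4 − 3 = 13.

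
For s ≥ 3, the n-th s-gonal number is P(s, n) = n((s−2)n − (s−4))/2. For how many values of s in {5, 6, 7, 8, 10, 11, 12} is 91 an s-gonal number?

s = 5: P(5, 7) = 70 and P(5, 8) = 92; 91 is not s-gonal.
s = 6: P(6, 7) = 91. ✓
s = 7: P(7, 6) = 81 and P(7, 7) = 112; 91 is not s-gonal.
s = 8: P(8, 5) = 65 and P(8, 6) = 96; 91 is not s-gonal.
s = 10: P(10, 5) = 85 and P(10, 6) = 126; 91 is not s-gonal.
s = 11: P(11, 4) = 58 and P(11, 5) = 95; 91 is not s-gonal.
s = 12: P(12, 4) = 64 and P(12, 5) = 105; 91 is not s-gonal.
Hits: s ∈ {6} → 1.

1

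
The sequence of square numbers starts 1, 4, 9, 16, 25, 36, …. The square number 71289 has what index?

We need n² = 71289, so n = √71289 = 267.
Check: 267² = 71289. ✓

267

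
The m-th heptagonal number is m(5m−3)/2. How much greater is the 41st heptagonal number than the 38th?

588

41·(5·41 − 3)/2 = 4141 and 38·(5·38 − 3)/2 = 3553.
Difference: 4141 − 3553 = 588.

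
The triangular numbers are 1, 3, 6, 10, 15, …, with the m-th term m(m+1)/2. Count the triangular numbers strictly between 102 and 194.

6

The n-th triangular number is n(n+1)/2.
Smallest index with value > 102: n = 14 (giving 105).
Largest index with value < 194: n = 19 (giving 190).
Indices 14 through 19: 6 terms.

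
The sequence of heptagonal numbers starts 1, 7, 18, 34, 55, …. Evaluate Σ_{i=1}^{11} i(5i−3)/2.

Σ i(5i−3)/2 = (5Σi² − 3Σi) / 2 over i = 1..11.
Σi = 66 and Σi² = 506.
(5·506 − 3·66) / 2 = 2332/2 = 1166.

1166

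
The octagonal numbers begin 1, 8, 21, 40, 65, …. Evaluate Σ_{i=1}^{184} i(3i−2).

6246340

Σ i(3i−2) = 3Σi² − 2Σi over i = 1..184.
Σi = 17020 and Σi² = 2093460.
3·2093460 − 2·17020 = 6246340.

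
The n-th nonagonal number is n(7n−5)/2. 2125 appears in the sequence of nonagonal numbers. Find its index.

Set n(7n−5)/2 = 2125, giving 7n² − 5n − 4250 = 0.
The discriminant is 25 + 56·2125 = 119025, and √119025 = 345.
So n = (5 + 345) / 14 = 350/14 = 25.
Check: 25·(7·25 − 5)/2 = 2125. ✓

25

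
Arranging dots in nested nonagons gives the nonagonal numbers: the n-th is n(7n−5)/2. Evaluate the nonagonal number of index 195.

The 195th nonagonal number is n(7n−5)/2 with n = 195.
195·(7·195 − 5)/2 = 195·1360/2 = 195·680 = 132600.

132600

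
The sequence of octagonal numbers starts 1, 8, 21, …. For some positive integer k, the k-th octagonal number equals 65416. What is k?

Set n(3n−2) = 65416, giving 3n² − 2n − 65416 = 0.
The discriminant is 4 + 12·65416 = 784996, and √784996 = 886.
So n = (2 + 886) / 6 = 888/6 = 148.
Check: 148·(3·148 − 2) = 65416. ✓

148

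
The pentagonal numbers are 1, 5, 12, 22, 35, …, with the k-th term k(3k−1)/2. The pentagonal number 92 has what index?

Set n(3n−1)/2 = 92, giving 3n² − n − 184 = 0.
The discriminant is 1 + 24·92 = 2209, and √2209 = 47.
So n = (1 + 47) / 6 = 48/6 = 8.

8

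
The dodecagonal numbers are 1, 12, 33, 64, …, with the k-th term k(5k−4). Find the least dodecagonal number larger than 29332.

Solve n(5n−4) > 29332 for integer n.
The largest n with value ≤ 29332 is 76 (since 28576 ≤ 29332 < 29337), so the first above is n = 77, value 29337.

29337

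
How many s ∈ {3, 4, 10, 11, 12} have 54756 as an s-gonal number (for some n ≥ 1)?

1

s = 3: P(3, 330) = 54615 and P(3, 331) = 54946; 54756 is not s-gonal.
s = 4: P(4, 234) = 54756. ✓
s = 10: P(10, 117) = 54405 and P(10, 118) = 55342; 54756 is not s-gonal.
s = 11: P(11, 110) = 54065 and P(11, 111) = 55056; 54756 is not s-gonal.
s = 12: P(12, 105) = 54705 and P(12, 106) = 55756; 54756 is not s-gonal.
Hits: s ∈ {4} → 1.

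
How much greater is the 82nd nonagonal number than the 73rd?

82·(7·82 − 5)/2 = 23329 and 73·(7·73 − 5)/2 = 18469.
Difference: 23329 − 18469 = 4860.

4860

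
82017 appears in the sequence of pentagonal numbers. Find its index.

234

Set n(3n−1)/2 = 82017, giving 3n² − n − 164034 = 0.
The discriminant is 1 + 24·82017 = 1968409, and √1968409 = 1403.
So n = (1 + 1403) / 6 = 1404/6 = 234.
Check: 234·(3·234 − 1)/2 = 82017. ✓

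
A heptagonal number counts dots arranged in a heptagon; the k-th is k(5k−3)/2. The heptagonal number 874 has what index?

Set n(5n−3)/2 = 874, giving 5n² − 3n − 1748 = 0.
The discriminant is 9 + 40·874 = 34969, and √34969 = 187.
So n = (3 + 187) / 10 = 190/10 = 19.
Check: 19·(5·19 − 3)/2 = 874. ✓

19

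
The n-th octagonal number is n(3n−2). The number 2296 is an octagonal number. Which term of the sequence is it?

Set n(3n−2) = 2296, giving 3n² − 2n − 2296 = 0.
So n = (2 + 166) / 6 = 168/6 = 28.

28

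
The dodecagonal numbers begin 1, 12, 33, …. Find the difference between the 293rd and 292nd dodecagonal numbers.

Consecutive dodecagonal numbers differ by 10n − 9: here 10·293 − 9 = 2921.

2921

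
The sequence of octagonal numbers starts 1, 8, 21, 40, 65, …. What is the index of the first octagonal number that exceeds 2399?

Solve n(3n−2) > 2399 for integer n.
The largest n with value ≤ 2399 is 28 (since 2296 ≤ 2399 < 2465), so the first above is n = 29, value 2465.

29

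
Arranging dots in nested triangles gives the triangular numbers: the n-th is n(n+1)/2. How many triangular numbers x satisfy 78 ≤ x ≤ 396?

The n-th triangular number is n(n+1)/2.
Smallest index with value ≥ 78: n = 12 (giving 78).
Largest index with value ≤ 396: n = 27 (giving 378).
Indices 12 through 27: 16 terms.

16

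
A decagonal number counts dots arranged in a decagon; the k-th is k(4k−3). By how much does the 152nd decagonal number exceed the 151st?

Consecutive decagonal numbers differ by 8n − 7: here 8·152 − 7 = 1209.

1209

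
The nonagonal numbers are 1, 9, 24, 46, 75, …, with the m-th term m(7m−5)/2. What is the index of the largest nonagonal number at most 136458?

Solve n(7n−5)/2 ≤ 136458 for integer n.
n = 197 gives 135339 ≤ 136458, while n = 198 gives 136719 > 136458; so the answer is index 197.

197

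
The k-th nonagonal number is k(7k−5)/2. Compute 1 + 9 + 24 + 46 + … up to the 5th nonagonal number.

155

Σ i(7i−5)/2 = (7Σi² − 5Σi) / 2 over i = 1..5.
Σi = 15 and Σi² = 55.
(7·55 − 5·15) / 2 = 310/2 = 155.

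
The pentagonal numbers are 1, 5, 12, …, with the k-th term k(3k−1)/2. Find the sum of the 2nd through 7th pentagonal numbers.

195

Σ i(3i−1)/2 = (3Σi² − Σi) / 2 over i = 2..7.
Σi = 28 − 1 = 27 and Σi² = 140 − 1 = 139.
(3·139 − 1·27) / 2 = 390/2 = 195.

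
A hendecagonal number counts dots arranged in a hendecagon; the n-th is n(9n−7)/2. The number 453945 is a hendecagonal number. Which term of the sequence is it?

Set n(9n−7)/2 = 453945, giving 9n² − 7n − 907890 = 0.
The discriminant is 49 + 72·453945 = 32684089, and √32684089 = 5717.
So n = (7 + 5717) / 18 = 5724/18 = 318.

318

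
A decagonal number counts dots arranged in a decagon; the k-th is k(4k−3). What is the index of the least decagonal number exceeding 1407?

20

Solve n(4n−3) > 1407 for integer n.
The largest n with value ≤ 1407 is 19 (since 1387 ≤ 1407 < 1540), so the first above is n = 20, value 1540.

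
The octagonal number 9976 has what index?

Set n(3n−2) = 9976, giving 3n² − 2n − 9976 = 0.
The discriminant is 4 + 12·9976 = 119716, and √119716 = 346.
So n = (2 + 346) / 6 = 348/6 = 58.
Check: 58·(3·58 − 2) = 9976. ✓

58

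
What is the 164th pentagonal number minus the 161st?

164·(3·164 − 1)/2 = 40262 and 161·(3·161 − 1)/2 = 38801.
Difference: 40262 − 38801 = 1461.

1461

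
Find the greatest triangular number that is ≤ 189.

Solve n(n+1)/2 ≤ 189 for integer n.
n = 18 gives 171 ≤ 189, while n = 19 gives 190 > 189; so the answer is 171.

171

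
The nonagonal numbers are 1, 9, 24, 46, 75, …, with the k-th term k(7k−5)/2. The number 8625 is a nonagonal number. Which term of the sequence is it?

50

Set n(7n−5)/2 = 8625, giving 7n² − 5n − 17250 = 0.
The discriminant is 25 + 56·8625 = 483025, and √483025 = 695.
So n = (5 + 695) / 14 = 700/14 = 50.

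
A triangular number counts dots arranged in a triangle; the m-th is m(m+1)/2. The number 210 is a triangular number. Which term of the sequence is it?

Set n(n+1)/2 = 210, giving n² + n − 420 = 0.
So n = (-1 + 41) / 2 = 40/2 = 20.

20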